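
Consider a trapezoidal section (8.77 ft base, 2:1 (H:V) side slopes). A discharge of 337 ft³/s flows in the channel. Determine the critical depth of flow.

At critical depth, Q² T / (g A³) = 1, i.e. A³/T = Q²/g = 337²/32.2 = 3527.
At y = 3.45 ft: A³/T = 7001 — over.
At y = 2.44 ft: A³/T = 1994 — short.
At y = 2.86 ft: A³/T = 3522 — close enough.

y_c = 2.86 ft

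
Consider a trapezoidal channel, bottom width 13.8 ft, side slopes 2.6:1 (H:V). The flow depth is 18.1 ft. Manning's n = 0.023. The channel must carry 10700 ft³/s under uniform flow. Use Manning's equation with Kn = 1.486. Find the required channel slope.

S = 0.00111

With bottom width b = 13.8 ft and side slope z = 2.6: A = (b + zy)y = (13.8 + 2.6×18.1)×18.1 = 1102 ft²; P = b + 2y√(1+z²) = 13.8 + 2×18.1×2.786 = 114.6 ft.
Hydraulic radius R = A/P = 1102/114.6 = 9.609 ft.
From Manning's equation, S = [nQ / (1.486 A R^(2/3))]² = [0.023 × 10700 / (1.486 × 1102 × 9.609^(2/3))]² = 0.00111.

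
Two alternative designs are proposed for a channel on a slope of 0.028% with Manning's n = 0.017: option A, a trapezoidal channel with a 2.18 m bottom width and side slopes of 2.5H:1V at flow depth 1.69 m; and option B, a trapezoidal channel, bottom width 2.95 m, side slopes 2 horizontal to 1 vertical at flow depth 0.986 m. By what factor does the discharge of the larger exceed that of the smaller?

Channel A: With bottom width b = 2.18 m and side slope z = 2.5: A = (b + zy)y = (2.18 + 2.5×1.69)×1.69 = 10.82 m²; P = b + 2y√(1+z²) = 2.18 + 2×1.69×2.693 = 11.28 m. Hydraulic radius R = A/P = 10.82/11.28 = 0.9595 m. Q_A = (1/0.017)·10.82·0.9595^(2/3)·√0.00028 = 10.37 m³/s.
Channel B: With bottom width b = 2.95 m and side slope z = 2: A = (b + zy)y = (2.95 + 2×0.986)×0.986 = 4.853 m²; P = b + 2y√(1+z²) = 2.95 + 2×0.986×2.236 = 7.36 m. Hydraulic radius R = A/P = 4.853/7.36 = 0.6594 m. Q_B = (1/0.017)·4.853·0.6594^(2/3)·√0.00028 = 3.619 m³/s.
The larger discharge is 10.37 m³/s and the smaller is 3.619 m³/s; the ratio is 2.86.

2.86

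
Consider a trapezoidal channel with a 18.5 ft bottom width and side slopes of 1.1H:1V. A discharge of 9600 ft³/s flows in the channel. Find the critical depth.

At critical depth, Q² T / (g A³) = 1, i.e. A³/T = Q²/g = 9600²/32.2 = 2862000.
At y = 12.7 ft: A³/T = 1510000 — short.
At y = 18.4 ft: A³/T = 6141000 — over.
At y = 15.1 ft: A³/T = 2881000 — close enough.

y_c = 15.1 ft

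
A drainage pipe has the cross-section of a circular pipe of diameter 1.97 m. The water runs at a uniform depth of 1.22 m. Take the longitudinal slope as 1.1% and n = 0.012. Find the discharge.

For a circular section of diameter D = 1.97 m at depth y = 1.22 m, the central angle is θ = 2 arccos(1 − 2y/D) = 3.623 rad. Then A = (D²/8)(θ − sin θ) = 1.983 m² and P = Dθ/2 = 3.569 m.
Hydraulic radius R = A/P = 1.983/3.569 = 0.5555 m.
Manning's equation: Q = (1/n) A R^(2/3) S^(1/2) = (1/0.012) × 1.983 × 0.5555^(2/3) × 0.011^(1/2) = 11.7 m³/s.

Q = 11.7 m³/s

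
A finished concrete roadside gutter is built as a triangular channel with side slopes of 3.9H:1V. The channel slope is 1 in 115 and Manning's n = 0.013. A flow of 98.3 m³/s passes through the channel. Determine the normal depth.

Manning's equation rearranged: A R^(2/3) = nQ / (1·√S) = 0.013 × 98.3 / (√0.008696) = 13.7.
Trying y = 1.66 m: A R^(2/3) = 9.292 — low.
Trying y = 2.3 m: A R^(2/3) = 22.17 — high.
Trying y = 1.92 m: A R^(2/3) = 13.7 — matches.

y_n = 1.92 m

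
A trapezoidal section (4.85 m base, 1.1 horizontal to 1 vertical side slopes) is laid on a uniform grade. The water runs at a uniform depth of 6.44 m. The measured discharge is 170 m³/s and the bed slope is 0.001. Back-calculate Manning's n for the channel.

n = 0.0311

With bottom width b = 4.85 m and side slope z = 1.1: A = (b + zy)y = (4.85 + 1.1×6.44)×6.44 = 76.85 m²; P = b + 2y√(1+z²) = 4.85 + 2×6.44×1.487 = 24 m.
Hydraulic radius R = A/P = 76.85/24 = 3.203 m.
Rearranging Manning's equation: n = (1/Q) A R^(2/3) S^(1/2) = (1/170) × 76.85 × 3.203^(2/3) × √0.001 = 0.0311.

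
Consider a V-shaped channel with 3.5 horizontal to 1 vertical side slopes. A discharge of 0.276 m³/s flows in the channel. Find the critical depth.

At critical depth, Q² T / (g A³) = 1, i.e. A³/T = Q²/g = 0.276²/9.81 = 0.007765.
At y = 0.327 m: A³/T = 0.0229 — high.
At y = 0.229 m: A³/T = 0.003857 — low.
At y = 0.263 m: A³/T = 0.007707 — close enough.

y_c = 0.263 m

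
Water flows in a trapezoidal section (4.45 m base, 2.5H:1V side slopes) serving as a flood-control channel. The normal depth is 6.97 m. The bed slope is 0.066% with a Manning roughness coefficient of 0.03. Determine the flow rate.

Q = 308 m³/s

With bottom width b = 4.45 m and side slope z = 2.5: A = (b + zy)y = (4.45 + 2.5×6.97)×6.97 = 152.5 m²; P = b + 2y√(1+z²) = 4.45 + 2×6.97×2.693 = 41.98 m.
Hydraulic radius R = A/P = 152.5/41.98 = 3.632 m.
Manning's equation: Q = (1/n) A R^(2/3) S^(1/2) = (1/0.03) × 152.5 × 3.632^(2/3) × 0.00066^(1/2) = 308 m³/s.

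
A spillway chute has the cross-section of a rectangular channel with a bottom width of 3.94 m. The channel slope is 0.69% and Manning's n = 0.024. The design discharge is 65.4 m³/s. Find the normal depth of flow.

Manning's equation rearranged: A R^(2/3) = nQ / (1·√S) = 0.024 × 65.4 / (√0.0069) = 18.9.
Trying y = 4.52 m: A R^(2/3) = 21.99 — too large.
Trying y = 3.46 m: A R^(2/3) = 15.86 — too small.
Trying y = 3.99 m: A R^(2/3) = 18.91 — close enough.

y_n = 3.99 m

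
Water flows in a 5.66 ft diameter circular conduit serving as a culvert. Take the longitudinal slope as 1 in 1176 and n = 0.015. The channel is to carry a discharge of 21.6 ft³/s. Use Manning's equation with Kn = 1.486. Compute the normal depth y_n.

y_n = 1.87 ft

Manning's equation rearranged: A R^(2/3) = nQ / (1.486·√S) = 0.015 × 21.6 / (1.486 × √0.0008503) = 7.477.
At y = 1.57 ft: A R^(2/3) = 5.331 — too small.
At y = 2.37 ft: A R^(2/3) = 11.61 — too large.
At y = 1.87 ft: A R^(2/3) = 7.475 — ≈ 7.477.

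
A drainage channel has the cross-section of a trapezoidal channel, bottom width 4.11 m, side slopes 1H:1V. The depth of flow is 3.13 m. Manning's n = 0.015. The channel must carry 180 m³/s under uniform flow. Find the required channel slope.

S = 0.00674

With bottom width b = 4.11 m and side slope z = 1: A = (b + zy)y = (4.11 + 1×3.13)×3.13 = 22.66 m²; P = b + 2y√(1+z²) = 4.11 + 2×3.13×1.414 = 12.96 m.
Hydraulic radius R = A/P = 22.66/12.96 = 1.748 m.
From Manning's equation, S = [nQ / (1 A R^(2/3))]² = [0.015 × 180 / (1 × 22.66 × 1.748^(2/3))]² = 0.00674.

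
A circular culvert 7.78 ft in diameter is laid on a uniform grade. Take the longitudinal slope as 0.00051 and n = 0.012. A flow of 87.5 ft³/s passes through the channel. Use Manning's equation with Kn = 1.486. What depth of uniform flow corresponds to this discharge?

Manning's equation rearranged: A R^(2/3) = nQ / (1.486·√S) = 0.012 × 87.5 / (1.486 × √0.00051) = 31.29.
Try y = 4.4 ft: A R^(2/3) = 45.37 — too large.
Try y = 2.94 ft: A R^(2/3) = 22.48 — too small.
Try y = 3.53 ft: A R^(2/3) = 31.31 — matches.

y_n = 3.53 ft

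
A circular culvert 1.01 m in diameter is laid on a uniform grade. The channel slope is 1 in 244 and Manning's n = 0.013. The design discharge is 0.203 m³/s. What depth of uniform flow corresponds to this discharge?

y_n = 0.245 m

Manning's equation rearranged: A R^(2/3) = nQ / (1·√S) = 0.013 × 0.203 / (√0.004098) = 0.04122.
At y = 0.175 m: A R^(2/3) = 0.02093 — low.
At y = 0.273 m: A R^(2/3) = 0.05115 — high.
At y = 0.245 m: A R^(2/3) = 0.0413 — close enough.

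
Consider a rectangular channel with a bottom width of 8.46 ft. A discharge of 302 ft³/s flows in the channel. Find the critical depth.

For a rectangular channel, critical depth y_c = (q²/g)^(1/3) where q = Q/b = 302/8.46 = 35.7 ft²/s.
So y_c = (35.7²/32.2)^(1/3) = 3.41 ft.

y_c = 3.41 ft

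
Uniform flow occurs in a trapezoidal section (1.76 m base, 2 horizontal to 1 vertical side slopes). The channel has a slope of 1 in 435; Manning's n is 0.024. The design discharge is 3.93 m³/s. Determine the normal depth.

y_n = 0.86 m

Manning's equation rearranged: A R^(2/3) = nQ / (1·√S) = 0.024 × 3.93 / (√0.002299) = 1.967.
At y = 0.982 m: A R^(2/3) = 2.585 — over.
At y = 0.736 m: A R^(2/3) = 1.44 — short.
At y = 0.86 m: A R^(2/3) = 1.97 — close enough.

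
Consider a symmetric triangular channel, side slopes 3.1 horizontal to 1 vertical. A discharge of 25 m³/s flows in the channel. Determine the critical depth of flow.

At critical depth, Q² T / (g A³) = 1, i.e. A³/T = Q²/g = 25²/9.81 = 63.71.
Trying y = 1.17 m: A³/T = 10.53 — too small.
Trying y = 2.04 m: A³/T = 169.8 — too large.
Trying y = 1.68 m: A³/T = 64.3 — matches.

y_c = 1.68 m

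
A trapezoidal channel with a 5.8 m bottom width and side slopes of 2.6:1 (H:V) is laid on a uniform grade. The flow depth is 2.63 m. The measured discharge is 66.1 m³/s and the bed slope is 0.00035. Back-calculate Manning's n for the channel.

With bottom width b = 5.8 m and side slope z = 2.6: A = (b + zy)y = (5.8 + 2.6×2.63)×2.63 = 33.24 m²; P = b + 2y√(1+z²) = 5.8 + 2×2.63×2.786 = 20.45 m.
Hydraulic radius R = A/P = 33.24/20.45 = 1.625 m.
Rearranging Manning's equation: n = (1/Q) A R^(2/3) S^(1/2) = (1/66.1) × 33.24 × 1.625^(2/3) × √0.00035 = 0.013.

n = 0.013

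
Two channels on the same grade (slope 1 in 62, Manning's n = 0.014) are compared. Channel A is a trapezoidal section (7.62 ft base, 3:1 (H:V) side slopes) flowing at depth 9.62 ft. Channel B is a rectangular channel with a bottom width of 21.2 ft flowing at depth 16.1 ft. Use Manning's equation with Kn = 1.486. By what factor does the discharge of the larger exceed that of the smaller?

1.13

Channel A: With bottom width b = 7.62 ft and side slope z = 3: A = (b + zy)y = (7.62 + 3×9.62)×9.62 = 350.9 ft²; P = b + 2y√(1+z²) = 7.62 + 2×9.62×3.162 = 68.46 ft. Hydraulic radius R = A/P = 350.9/68.46 = 5.126 ft. Q_A = (1.486/0.014)·350.9·5.126^(2/3)·√0.01613 = 14060 ft³/s.
Channel B: Flow area A = b·y = 21.2 × 16.1 = 341.3 ft². Wetted perimeter P = b + 2y = 21.2 + 2×16.1 = 53.4 ft. Hydraulic radius R = A/P = 341.3/53.4 = 6.392 ft. Q_B = (1.486/0.014)·341.3·6.392^(2/3)·√0.01613 = 15850 ft³/s.
The larger discharge is 15850 ft³/s and the smaller is 14060 ft³/s; the ratio is 1.13.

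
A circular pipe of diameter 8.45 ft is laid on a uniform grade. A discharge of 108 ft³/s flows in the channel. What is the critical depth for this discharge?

y_c = 2.53 ft

At critical depth, Q² T / (g A³) = 1, i.e. A³/T = Q²/g = 108²/32.2 = 362.2.
Try y = 3.19 ft: A³/T = 888.8 — too large.
Try y = 2.04 ft: A³/T = 157.2 — too small.
Try y = 2.53 ft: A³/T = 363 — ≈ 362.2.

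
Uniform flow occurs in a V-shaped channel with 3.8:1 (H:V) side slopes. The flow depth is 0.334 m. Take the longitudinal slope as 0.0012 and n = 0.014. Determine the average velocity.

V = 0.734 m/s

For a triangular section with side slope z = 3.8: A = zy² = 3.8×0.334² = 0.4239 m²; P = 2y√(1+z²) = 2×0.334×3.929 = 2.625 m.
Hydraulic radius R = A/P = 0.4239/2.625 = 0.1615 m.
From Manning's equation, V = (1/n) R^(2/3) S^(1/2) = (1/0.014) × 0.1615^(2/3) × 0.0012^(1/2) = 0.734 m/s.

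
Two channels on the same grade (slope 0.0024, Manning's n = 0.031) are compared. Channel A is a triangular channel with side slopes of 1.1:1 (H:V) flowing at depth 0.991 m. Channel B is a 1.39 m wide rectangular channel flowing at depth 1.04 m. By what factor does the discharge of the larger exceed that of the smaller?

1.46

Channel A: For a triangular section with side slope z = 1.1: A = zy² = 1.1×0.991² = 1.08 m²; P = 2y√(1+z²) = 2×0.991×1.487 = 2.946 m. Hydraulic radius R = A/P = 1.08/2.946 = 0.3666 m. Q_A = (1/0.031)·1.08·0.3666^(2/3)·√0.0024 = 0.8745 m³/s.
Channel B: Flow area A = b·y = 1.39 × 1.04 = 1.446 m². Wetted perimeter P = b + 2y = 1.39 + 2×1.04 = 3.47 m. Hydraulic radius R = A/P = 1.446/3.47 = 0.4166 m. Q_B = (1/0.031)·1.446·0.4166^(2/3)·√0.0024 = 1.274 m³/s.
The larger discharge is 1.274 m³/s and the smaller is 0.8745 m³/s; the ratio is 1.46.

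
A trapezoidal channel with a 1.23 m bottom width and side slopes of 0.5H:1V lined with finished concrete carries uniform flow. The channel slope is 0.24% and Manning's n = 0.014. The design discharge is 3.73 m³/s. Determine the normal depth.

y_n = 0.988 m

Manning's equation rearranged: A R^(2/3) = nQ / (1·√S) = 0.014 × 3.73 / (√0.0024) = 1.066.
Trying y = 1.17 m: A R^(2/3) = 1.429 — high.
Trying y = 0.705 m: A R^(2/3) = 0.6032 — low.
Trying y = 0.988 m: A R^(2/3) = 1.066 — matches.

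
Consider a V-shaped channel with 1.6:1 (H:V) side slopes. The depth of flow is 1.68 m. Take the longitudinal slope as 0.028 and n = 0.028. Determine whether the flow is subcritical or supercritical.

supercritical

For a triangular section with side slope z = 1.6: A = zy² = 1.6×1.68² = 4.516 m²; P = 2y√(1+z²) = 2×1.68×1.887 = 6.34 m.
Hydraulic radius R = A/P = 4.516/6.34 = 0.7123 m.
V = (1/n) R^(2/3) √S = (1/0.028) × 0.7123^(2/3) × √0.028 = 4.767 m/s. Hydraulic depth D_h = A/T = 4.516/5.376 = 0.84 m.
Froude number Fr = V/√(g·D_h) = 4.767/√(9.81×0.84) = 1.66, which is greater than 1, so the flow is supercritical.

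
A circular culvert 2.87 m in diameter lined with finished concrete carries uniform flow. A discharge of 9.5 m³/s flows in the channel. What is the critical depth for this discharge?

At critical depth, Q² T / (g A³) = 1, i.e. A³/T = Q²/g = 9.5²/9.81 = 9.2.
Try y = 1.18 m: A³/T = 5.577 — low.
Try y = 1.71 m: A³/T = 23.05 — high.
Try y = 1.34 m: A³/T = 9.076 — matches.

y_c = 1.34 m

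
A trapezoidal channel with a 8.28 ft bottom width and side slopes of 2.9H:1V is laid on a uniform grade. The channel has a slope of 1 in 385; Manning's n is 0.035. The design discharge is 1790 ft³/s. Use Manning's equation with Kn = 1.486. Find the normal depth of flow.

Manning's equation rearranged: A R^(2/3) = nQ / (1.486·√S) = 0.035 × 1790 / (1.486 × √0.002597) = 827.2.
Try y = 9.63 ft: A R^(2/3) = 1043 — high.
Try y = 6.45 ft: A R^(2/3) = 411.7 — low.
Try y = 8.73 ft: A R^(2/3) = 828 — ≈ 827.2.

y_n = 8.73 ft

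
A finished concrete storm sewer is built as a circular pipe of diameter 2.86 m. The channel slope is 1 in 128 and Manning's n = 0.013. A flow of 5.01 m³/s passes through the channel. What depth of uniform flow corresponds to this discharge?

Manning's equation rearranged: A R^(2/3) = nQ / (1·√S) = 0.013 × 5.01 / (√0.007812) = 0.7369.
Trying y = 0.895 m: A R^(2/3) = 1.091 — high.
Trying y = 0.544 m: A R^(2/3) = 0.4063 — low.
Trying y = 0.732 m: A R^(2/3) = 0.7372 — matches.

y_n = 0.732 m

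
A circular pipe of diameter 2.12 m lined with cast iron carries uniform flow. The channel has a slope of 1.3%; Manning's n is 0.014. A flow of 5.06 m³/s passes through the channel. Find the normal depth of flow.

Manning's equation rearranged: A R^(2/3) = nQ / (1·√S) = 0.014 × 5.06 / (√0.013) = 0.6213.
Trying y = 0.813 m: A R^(2/3) = 0.7209 — over.
Trying y = 0.751 m: A R^(2/3) = 0.6218 — matches.

y_n = 0.751 m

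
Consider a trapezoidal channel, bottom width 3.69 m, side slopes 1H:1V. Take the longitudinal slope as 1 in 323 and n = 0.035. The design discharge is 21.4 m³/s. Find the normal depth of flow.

y_n = 2.04 m

Manning's equation rearranged: A R^(2/3) = nQ / (1·√S) = 0.035 × 21.4 / (√0.003096) = 13.46.
Trying y = 1.66 m: A R^(2/3) = 9.228 — too small.
Trying y = 2.43 m: A R^(2/3) = 18.68 — too large.
Trying y = 2.04 m: A R^(2/3) = 13.46 — close enough.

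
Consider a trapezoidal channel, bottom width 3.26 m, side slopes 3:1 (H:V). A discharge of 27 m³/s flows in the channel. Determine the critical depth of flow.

At critical depth, Q² T / (g A³) = 1, i.e. A³/T = Q²/g = 27²/9.81 = 74.31.
At y = 1.08 m: A³/T = 35.52 — low.
At y = 1.63 m: A³/T = 179.8 — high.
At y = 1.31 m: A³/T = 75.14 — close enough.

y_c = 1.31 m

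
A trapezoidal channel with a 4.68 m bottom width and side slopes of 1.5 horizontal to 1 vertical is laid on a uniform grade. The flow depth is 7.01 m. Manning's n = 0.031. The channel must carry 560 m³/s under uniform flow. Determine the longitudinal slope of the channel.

With bottom width b = 4.68 m and side slope z = 1.5: A = (b + zy)y = (4.68 + 1.5×7.01)×7.01 = 106.5 m²; P = b + 2y√(1+z²) = 4.68 + 2×7.01×1.803 = 29.95 m.
Hydraulic radius R = A/P = 106.5/29.95 = 3.556 m.
From Manning's equation, S = [nQ / (1 A R^(2/3))]² = [0.031 × 560 / (1 × 106.5 × 3.556^(2/3))]² = 0.00489.

S = 0.00489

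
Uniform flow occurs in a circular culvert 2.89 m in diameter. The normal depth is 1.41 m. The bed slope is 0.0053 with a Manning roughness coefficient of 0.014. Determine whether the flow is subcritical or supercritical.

supercritical

For a circular section of diameter D = 2.89 m at depth y = 1.41 m, the central angle is θ = 2 arccos(1 − 2y/D) = 3.093 rad. Then A = (D²/8)(θ − sin θ) = 3.179 m² and P = Dθ/2 = 4.47 m.
Hydraulic radius R = A/P = 3.179/4.47 = 0.7112 m.
V = (1/n) R^(2/3) √S = (1/0.014) × 0.7112^(2/3) × √0.0053 = 4.143 m/s. Hydraulic depth D_h = A/T = 3.179/2.889 = 1.1 m.
Froude number Fr = V/√(g·D_h) = 4.143/√(9.81×1.1) = 1.26, which is greater than 1, so the flow is supercritical.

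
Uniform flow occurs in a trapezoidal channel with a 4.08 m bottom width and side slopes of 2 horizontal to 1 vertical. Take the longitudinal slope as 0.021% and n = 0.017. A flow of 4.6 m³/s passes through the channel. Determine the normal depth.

y_n = 1.06 m

Manning's equation rearranged: A R^(2/3) = nQ / (1·√S) = 0.017 × 4.6 / (√0.00021) = 5.396.
Trying y = 0.945 m: A R^(2/3) = 4.359 — low.
Trying y = 1.19 m: A R^(2/3) = 6.722 — high.
Trying y = 1.06 m: A R^(2/3) = 5.401 — ≈ 5.396.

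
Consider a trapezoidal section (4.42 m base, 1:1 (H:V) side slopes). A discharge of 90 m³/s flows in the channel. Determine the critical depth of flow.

At critical depth, Q² T / (g A³) = 1, i.e. A³/T = Q²/g = 90²/9.81 = 825.7.
Trying y = 3.19 m: A³/T = 1325 — high.
Trying y = 2.16 m: A³/T = 328.5 — low.
Trying y = 2.8 m: A³/T = 824.6 — ≈ 825.7.

y_c = 2.8 m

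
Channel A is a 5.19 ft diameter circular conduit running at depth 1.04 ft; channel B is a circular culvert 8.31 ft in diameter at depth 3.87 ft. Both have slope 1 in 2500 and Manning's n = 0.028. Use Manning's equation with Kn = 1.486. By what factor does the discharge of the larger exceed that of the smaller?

17.7

Channel A: For a circular section of diameter D = 5.19 ft at depth y = 1.04 ft, the central angle is θ = 2 arccos(1 − 2y/D) = 1.857 rad. Then A = (D²/8)(θ − sin θ) = 3.02 ft² and P = Dθ/2 = 4.818 ft. Hydraulic radius R = A/P = 3.02/4.818 = 0.6269 ft. Q_A = (1.486/0.028)·3.02·0.6269^(2/3)·√0.0004 = 2.348 ft³/s.
Channel B: For a circular section of diameter D = 8.31 ft at depth y = 3.87 ft, the central angle is θ = 2 arccos(1 − 2y/D) = 3.004 rad. Then A = (D²/8)(θ − sin θ) = 24.75 ft² and P = Dθ/2 = 12.48 ft. Hydraulic radius R = A/P = 24.75/12.48 = 1.983 ft. Q_B = (1.486/0.028)·24.75·1.983^(2/3)·√0.0004 = 41.47 ft³/s.
The larger discharge is 41.47 ft³/s and the smaller is 2.348 ft³/s; the ratio is 17.7.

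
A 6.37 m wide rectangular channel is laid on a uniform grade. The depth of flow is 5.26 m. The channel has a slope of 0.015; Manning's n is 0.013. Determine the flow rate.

Q = 498 m³/s

Flow area A = b·y = 6.37 × 5.26 = 33.51 m². Wetted perimeter P = b + 2y = 6.37 + 2×5.26 = 16.89 m.
Hydraulic radius R = A/P = 33.51/16.89 = 1.984 m.
Manning's equation: Q = (1/n) A R^(2/3) S^(1/2) = (1/0.013) × 33.51 × 1.984^(2/3) × 0.015^(1/2) = 498 m³/s.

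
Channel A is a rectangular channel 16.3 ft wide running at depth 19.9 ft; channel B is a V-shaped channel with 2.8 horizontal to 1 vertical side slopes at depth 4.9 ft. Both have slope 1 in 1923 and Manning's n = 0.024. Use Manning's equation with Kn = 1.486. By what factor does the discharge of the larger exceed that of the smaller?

Channel A: Flow area A = b·y = 16.3 × 19.9 = 324.4 ft². Wetted perimeter P = b + 2y = 16.3 + 2×19.9 = 56.1 ft. Hydraulic radius R = A/P = 324.4/56.1 = 5.782 ft. Q_A = (1.486/0.024)·324.4·5.782^(2/3)·√0.00052 = 1475 ft³/s.
Channel B: For a triangular section with side slope z = 2.8: A = zy² = 2.8×4.9² = 67.23 ft²; P = 2y√(1+z²) = 2×4.9×2.973 = 29.14 ft. Hydraulic radius R = A/P = 67.23/29.14 = 2.307 ft. Q_B = (1.486/0.024)·67.23·2.307^(2/3)·√0.00052 = 165.7 ft³/s.
The larger discharge is 1475 ft³/s and the smaller is 165.7 ft³/s; the ratio is 8.9.

8.9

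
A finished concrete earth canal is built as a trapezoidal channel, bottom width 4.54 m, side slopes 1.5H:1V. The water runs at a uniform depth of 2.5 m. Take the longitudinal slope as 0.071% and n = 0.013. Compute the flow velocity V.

With bottom width b = 4.54 m and side slope z = 1.5: A = (b + zy)y = (4.54 + 1.5×2.5)×2.5 = 20.72 m²; P = b + 2y√(1+z²) = 4.54 + 2×2.5×1.803 = 13.55 m.
Hydraulic radius R = A/P = 20.72/13.55 = 1.529 m.
From Manning's equation, V = (1/n) R^(2/3) S^(1/2) = (1/0.013) × 1.529^(2/3) × 0.00071^(1/2) = 2.72 m/s.

V = 2.72 m/s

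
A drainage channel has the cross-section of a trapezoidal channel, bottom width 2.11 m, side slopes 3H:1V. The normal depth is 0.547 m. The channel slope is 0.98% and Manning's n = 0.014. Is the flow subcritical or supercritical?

supercritical

With bottom width b = 2.11 m and side slope z = 3: A = (b + zy)y = (2.11 + 3×0.547)×0.547 = 2.052 m²; P = b + 2y√(1+z²) = 2.11 + 2×0.547×3.162 = 5.57 m.
Hydraulic radius R = A/P = 2.052/5.57 = 0.3684 m.
V = (1/n) R^(2/3) √S = (1/0.014) × 0.3684^(2/3) × √0.0098 = 3.634 m/s. Hydraulic depth D_h = A/T = 2.052/5.392 = 0.3805 m.
Froude number Fr = V/√(g·D_h) = 3.634/√(9.81×0.3805) = 1.88, which is greater than 1, so the flow is supercritical.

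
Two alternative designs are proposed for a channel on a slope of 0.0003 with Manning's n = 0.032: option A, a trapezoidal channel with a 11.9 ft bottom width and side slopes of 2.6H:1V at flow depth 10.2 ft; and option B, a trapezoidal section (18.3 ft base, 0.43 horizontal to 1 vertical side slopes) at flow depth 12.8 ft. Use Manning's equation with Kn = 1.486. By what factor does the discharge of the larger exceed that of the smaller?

1.17

Channel A: With bottom width b = 11.9 ft and side slope z = 2.6: A = (b + zy)y = (11.9 + 2.6×10.2)×10.2 = 391.9 ft²; P = b + 2y√(1+z²) = 11.9 + 2×10.2×2.786 = 68.73 ft. Hydraulic radius R = A/P = 391.9/68.73 = 5.702 ft. Q_A = (1.486/0.032)·391.9·5.702^(2/3)·√0.0003 = 1006 ft³/s.
Channel B: With bottom width b = 18.3 ft and side slope z = 0.43: A = (b + zy)y = (18.3 + 0.43×12.8)×12.8 = 304.7 ft²; P = b + 2y√(1+z²) = 18.3 + 2×12.8×1.089 = 46.17 ft. Hydraulic radius R = A/P = 304.7/46.17 = 6.6 ft. Q_B = (1.486/0.032)·304.7·6.6^(2/3)·√0.0003 = 862.3 ft³/s.
The larger discharge is 1006 ft³/s and the smaller is 862.3 ft³/s; the ratio is 1.17.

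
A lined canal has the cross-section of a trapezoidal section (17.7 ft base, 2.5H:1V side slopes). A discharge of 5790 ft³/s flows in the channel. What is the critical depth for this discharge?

y_c = 9.76 ft

At critical depth, Q² T / (g A³) = 1, i.e. A³/T = Q²/g = 5790²/32.2 = 1041000.
Trying y = 7.15 ft: A³/T = 307900 — short.
Trying y = 11.3 ft: A³/T = 1887000 — over.
Trying y = 9.76 ft: A³/T = 1043000 — ≈ 1041000.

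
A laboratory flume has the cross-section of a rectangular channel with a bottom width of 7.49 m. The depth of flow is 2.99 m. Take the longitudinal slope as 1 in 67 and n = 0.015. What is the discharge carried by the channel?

Flow area A = b·y = 7.49 × 2.99 = 22.4 m². Wetted perimeter P = b + 2y = 7.49 + 2×2.99 = 13.47 m.
Hydraulic radius R = A/P = 22.4/13.47 = 1.663 m.
Manning's equation: Q = (1/n) A R^(2/3) S^(1/2) = (1/0.015) × 22.4 × 1.663^(2/3) × 0.01493^(1/2) = 256 m³/s.

Q = 256 m³/s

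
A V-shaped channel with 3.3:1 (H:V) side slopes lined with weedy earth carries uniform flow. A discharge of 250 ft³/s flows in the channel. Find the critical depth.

At critical depth, Q² T / (g A³) = 1, i.e. A³/T = Q²/g = 250²/32.2 = 1941.
Trying y = 3.94 ft: A³/T = 5170 — high.
Trying y = 2.9 ft: A³/T = 1117 — low.
Trying y = 3.24 ft: A³/T = 1944 — close enough.

y_c = 3.24 ft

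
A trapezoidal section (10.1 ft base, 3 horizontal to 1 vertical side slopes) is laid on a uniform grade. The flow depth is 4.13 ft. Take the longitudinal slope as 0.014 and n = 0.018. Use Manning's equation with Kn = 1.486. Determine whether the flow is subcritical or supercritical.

With bottom width b = 10.1 ft and side slope z = 3: A = (b + zy)y = (10.1 + 3×4.13)×4.13 = 92.88 ft²; P = b + 2y√(1+z²) = 10.1 + 2×4.13×3.162 = 36.22 ft.
Hydraulic radius R = A/P = 92.88/36.22 = 2.564 ft.
V = (1.486/n) R^(2/3) √S = (1.486/0.018) × 2.564^(2/3) × √0.014 = 18.3 ft/s. Hydraulic depth D_h = A/T = 92.88/34.88 = 2.663 ft.
Froude number Fr = V/√(g·D_h) = 18.3/√(32.2×2.663) = 1.98, which is greater than 1, so the flow is supercritical.

supercritical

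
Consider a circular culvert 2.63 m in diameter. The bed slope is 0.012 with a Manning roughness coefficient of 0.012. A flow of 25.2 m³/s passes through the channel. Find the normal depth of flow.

Manning's equation rearranged: A R^(2/3) = nQ / (1·√S) = 0.012 × 25.2 / (√0.012) = 2.761.
Try y = 1.11 m: A R^(2/3) = 1.526 — low.
Try y = 1.76 m: A R^(2/3) = 3.237 — high.
Try y = 1.58 m: A R^(2/3) = 2.765 — matches.

y_n = 1.58 m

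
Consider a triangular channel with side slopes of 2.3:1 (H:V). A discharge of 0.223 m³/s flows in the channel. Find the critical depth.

y_c = 0.286 m

At critical depth, Q² T / (g A³) = 1, i.e. A³/T = Q²/g = 0.223²/9.81 = 0.005069.
Trying y = 0.364 m: A³/T = 0.0169 — too large.
Trying y = 0.22 m: A³/T = 0.001363 — too small.
Trying y = 0.286 m: A³/T = 0.005061 — close enough.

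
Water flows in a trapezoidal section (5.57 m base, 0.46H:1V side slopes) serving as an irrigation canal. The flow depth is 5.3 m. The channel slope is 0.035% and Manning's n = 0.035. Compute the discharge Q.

Q = 41.4 m³/s

With bottom width b = 5.57 m and side slope z = 0.46: A = (b + zy)y = (5.57 + 0.46×5.3)×5.3 = 42.44 m²; P = b + 2y√(1+z²) = 5.57 + 2×5.3×1.101 = 17.24 m.
Hydraulic radius R = A/P = 42.44/17.24 = 2.462 m.
Manning's equation: Q = (1/n) A R^(2/3) S^(1/2) = (1/0.035) × 42.44 × 2.462^(2/3) × 0.00035^(1/2) = 41.4 m³/s.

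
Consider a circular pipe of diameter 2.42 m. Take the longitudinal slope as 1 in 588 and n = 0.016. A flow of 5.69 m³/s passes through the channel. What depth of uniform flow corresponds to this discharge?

Manning's equation rearranged: A R^(2/3) = nQ / (1·√S) = 0.016 × 5.69 / (√0.001701) = 2.208.
Try y = 1.23 m: A R^(2/3) = 1.691 — too small.
Try y = 1.78 m: A R^(2/3) = 2.932 — too large.
Try y = 1.45 m: A R^(2/3) = 2.206 — close enough.

y_n = 1.45 m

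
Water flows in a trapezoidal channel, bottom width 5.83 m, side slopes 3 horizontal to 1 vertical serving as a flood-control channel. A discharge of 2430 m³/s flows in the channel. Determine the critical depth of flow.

At critical depth, Q² T / (g A³) = 1, i.e. A³/T = Q²/g = 2430²/9.81 = 601900.
At y = 11.6 m: A³/T = 1388000 — too large.
At y = 7.88 m: A³/T = 235800 — too small.
At y = 9.68 m: A³/T = 601700 — matches.

y_c = 9.68 m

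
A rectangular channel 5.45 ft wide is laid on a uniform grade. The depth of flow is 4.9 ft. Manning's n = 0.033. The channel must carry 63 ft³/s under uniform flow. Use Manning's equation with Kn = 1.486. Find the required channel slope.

Flow area A = b·y = 5.45 × 4.9 = 26.71 ft². Wetted perimeter P = b + 2y = 5.45 + 2×4.9 = 15.25 ft.
Hydraulic radius R = A/P = 26.71/15.25 = 1.751 ft.
From Manning's equation, S = [nQ / (1.486 A R^(2/3))]² = [0.033 × 63 / (1.486 × 26.71 × 1.751^(2/3))]² = 0.0013.

S = 0.0013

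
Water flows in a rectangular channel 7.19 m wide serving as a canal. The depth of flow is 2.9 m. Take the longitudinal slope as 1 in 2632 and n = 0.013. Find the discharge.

Q = 42.9 m³/s

Flow area A = b·y = 7.19 × 2.9 = 20.85 m². Wetted perimeter P = b + 2y = 7.19 + 2×2.9 = 12.99 m.
Hydraulic radius R = A/P = 20.85/12.99 = 1.605 m.
Manning's equation: Q = (1/n) A R^(2/3) S^(1/2) = (1/0.013) × 20.85 × 1.605^(2/3) × 0.0003799^(1/2) = 42.9 m³/s.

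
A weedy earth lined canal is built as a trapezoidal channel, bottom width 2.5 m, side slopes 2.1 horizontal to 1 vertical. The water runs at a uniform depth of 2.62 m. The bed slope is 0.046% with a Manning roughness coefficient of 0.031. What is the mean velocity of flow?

With bottom width b = 2.5 m and side slope z = 2.1: A = (b + zy)y = (2.5 + 2.1×2.62)×2.62 = 20.97 m²; P = b + 2y√(1+z²) = 2.5 + 2×2.62×2.326 = 14.69 m.
Hydraulic radius R = A/P = 20.97/14.69 = 1.427 m.
From Manning's equation, V = (1/n) R^(2/3) S^(1/2) = (1/0.031) × 1.427^(2/3) × 0.00046^(1/2) = 0.877 m/s.

V = 0.877 m/s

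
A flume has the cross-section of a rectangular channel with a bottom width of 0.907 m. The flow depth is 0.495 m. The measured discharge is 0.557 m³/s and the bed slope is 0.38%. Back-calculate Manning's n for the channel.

n = 0.019

Flow area A = b·y = 0.907 × 0.495 = 0.449 m². Wetted perimeter P = b + 2y = 0.907 + 2×0.495 = 1.897 m.
Hydraulic radius R = A/P = 0.449/1.897 = 0.2367 m.
Rearranging Manning's equation: n = (1/Q) A R^(2/3) S^(1/2) = (1/0.557) × 0.449 × 0.2367^(2/3) × √0.0038 = 0.019.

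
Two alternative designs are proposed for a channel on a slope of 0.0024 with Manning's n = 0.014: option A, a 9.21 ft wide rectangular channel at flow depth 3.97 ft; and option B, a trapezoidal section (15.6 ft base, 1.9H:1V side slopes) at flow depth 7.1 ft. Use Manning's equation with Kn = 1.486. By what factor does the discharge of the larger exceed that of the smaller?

9.27

Channel A: Flow area A = b·y = 9.21 × 3.97 = 36.56 ft². Wetted perimeter P = b + 2y = 9.21 + 2×3.97 = 17.15 ft. Hydraulic radius R = A/P = 36.56/17.15 = 2.132 ft. Q_A = (1.486/0.014)·36.56·2.132^(2/3)·√0.0024 = 314.9 ft³/s.
Channel B: With bottom width b = 15.6 ft and side slope z = 1.9: A = (b + zy)y = (15.6 + 1.9×7.1)×7.1 = 206.5 ft²; P = b + 2y√(1+z²) = 15.6 + 2×7.1×2.147 = 46.09 ft. Hydraulic radius R = A/P = 206.5/46.09 = 4.481 ft. Q_B = (1.486/0.014)·206.5·4.481^(2/3)·√0.0024 = 2919 ft³/s.
The larger discharge is 2919 ft³/s and the smaller is 314.9 ft³/s; the ratio is 9.27.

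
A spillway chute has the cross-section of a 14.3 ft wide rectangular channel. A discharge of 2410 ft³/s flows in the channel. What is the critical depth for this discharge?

For a rectangular channel, critical depth y_c = (q²/g)^(1/3) where q = Q/b = 2410/14.3 = 168.5 ft²/s.
So y_c = (168.5²/32.2)^(1/3) = 9.59 ft.

y_c = 9.59 ft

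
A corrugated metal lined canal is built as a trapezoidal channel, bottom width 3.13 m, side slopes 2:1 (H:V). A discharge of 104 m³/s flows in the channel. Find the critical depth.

y_c = 2.85 m

At critical depth, Q² T / (g A³) = 1, i.e. A³/T = Q²/g = 104²/9.81 = 1103.
At y = 3.11 m: A³/T = 1579 — over.
At y = 2.48 m: A³/T = 618.9 — short.
At y = 2.85 m: A³/T = 1097 — matches.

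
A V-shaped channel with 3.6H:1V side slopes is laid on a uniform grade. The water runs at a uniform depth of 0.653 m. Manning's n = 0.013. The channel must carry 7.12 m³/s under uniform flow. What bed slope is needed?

S = 0.017

For a triangular section with side slope z = 3.6: A = zy² = 3.6×0.653² = 1.535 m²; P = 2y√(1+z²) = 2×0.653×3.736 = 4.88 m.
Hydraulic radius R = A/P = 1.535/4.88 = 0.3146 m.
From Manning's equation, S = [nQ / (1 A R^(2/3))]² = [0.013 × 7.12 / (1 × 1.535 × 0.3146^(2/3))]² = 0.017.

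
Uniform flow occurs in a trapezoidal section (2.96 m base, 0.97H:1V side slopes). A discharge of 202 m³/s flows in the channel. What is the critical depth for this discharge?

At critical depth, Q² T / (g A³) = 1, i.e. A³/T = Q²/g = 202²/9.81 = 4159.
At y = 3.61 m: A³/T = 1274 — too small.
At y = 5.93 m: A³/T = 9533 — too large.
At y = 4.85 m: A³/T = 4153 — close enough.

y_c = 4.85 m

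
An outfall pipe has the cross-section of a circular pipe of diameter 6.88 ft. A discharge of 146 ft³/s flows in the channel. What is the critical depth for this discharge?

y_c = 3.14 ft

At critical depth, Q² T / (g A³) = 1, i.e. A³/T = Q²/g = 146²/32.2 = 662.
Try y = 2.18 ft: A³/T = 161.8 — low.
Try y = 3.84 ft: A³/T = 1421 — high.
Try y = 3.14 ft: A³/T = 658.6 — close enough.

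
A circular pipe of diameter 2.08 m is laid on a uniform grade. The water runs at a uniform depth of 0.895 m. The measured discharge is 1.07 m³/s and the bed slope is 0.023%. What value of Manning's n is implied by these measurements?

n = 0.012

For a circular section of diameter D = 2.08 m at depth y = 0.895 m, the central angle is θ = 2 arccos(1 − 2y/D) = 2.862 rad. Then A = (D²/8)(θ − sin θ) = 1.398 m² and P = Dθ/2 = 2.976 m.
Hydraulic radius R = A/P = 1.398/2.976 = 0.4698 m.
Rearranging Manning's equation: n = (1/Q) A R^(2/3) S^(1/2) = (1/1.07) × 1.398 × 0.4698^(2/3) × √0.00023 = 0.012.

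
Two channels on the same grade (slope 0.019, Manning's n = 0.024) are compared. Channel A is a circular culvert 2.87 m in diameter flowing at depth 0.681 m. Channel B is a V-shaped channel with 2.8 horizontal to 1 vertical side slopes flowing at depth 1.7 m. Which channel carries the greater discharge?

channel B

Channel A: For a circular section of diameter D = 2.87 m at depth y = 0.681 m, the central angle is θ = 2 arccos(1 − 2y/D) = 2.035 rad. Then A = (D²/8)(θ − sin θ) = 1.175 m² and P = Dθ/2 = 2.92 m. Hydraulic radius R = A/P = 1.175/2.92 = 0.4023 m. Q_A = (1/0.024)·1.175·0.4023^(2/3)·√0.019 = 3.677 m³/s.
Channel B: For a triangular section with side slope z = 2.8: A = zy² = 2.8×1.7² = 8.092 m²; P = 2y√(1+z²) = 2×1.7×2.973 = 10.11 m. Hydraulic radius R = A/P = 8.092/10.11 = 0.8005 m. Q_B = (1/0.024)·8.092·0.8005^(2/3)·√0.019 = 40.07 m³/s.
Q_A = 3.677 m³/s vs Q_B = 40.07 m³/s, so channel B carries more.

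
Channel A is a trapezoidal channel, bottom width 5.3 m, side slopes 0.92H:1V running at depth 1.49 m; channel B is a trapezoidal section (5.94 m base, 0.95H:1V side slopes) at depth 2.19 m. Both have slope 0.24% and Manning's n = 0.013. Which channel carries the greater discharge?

channel B

Channel A: With bottom width b = 5.3 m and side slope z = 0.92: A = (b + zy)y = (5.3 + 0.92×1.49)×1.49 = 9.939 m²; P = b + 2y√(1+z²) = 5.3 + 2×1.49×1.359 = 9.349 m. Hydraulic radius R = A/P = 9.939/9.349 = 1.063 m. Q_A = (1/0.013)·9.939·1.063^(2/3)·√0.0024 = 39.02 m³/s.
Channel B: With bottom width b = 5.94 m and side slope z = 0.95: A = (b + zy)y = (5.94 + 0.95×2.19)×2.19 = 17.56 m²; P = b + 2y√(1+z²) = 5.94 + 2×2.19×1.379 = 11.98 m. Hydraulic radius R = A/P = 17.56/11.98 = 1.466 m. Q_B = (1/0.013)·17.56·1.466^(2/3)·√0.0024 = 85.42 m³/s.
Q_A = 39.02 m³/s vs Q_B = 85.42 m³/s, so channel B carries more.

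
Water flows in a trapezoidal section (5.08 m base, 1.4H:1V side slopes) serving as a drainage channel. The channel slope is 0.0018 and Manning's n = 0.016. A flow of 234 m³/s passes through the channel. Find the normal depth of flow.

y_n = 4.36 m

Manning's equation rearranged: A R^(2/3) = nQ / (1·√S) = 0.016 × 234 / (√0.0018) = 88.25.
Try y = 3.69 m: A R^(2/3) = 62.53 — low.
Try y = 4.9 m: A R^(2/3) = 112.5 — high.
Try y = 4.36 m: A R^(2/3) = 88.09 — ≈ 88.25.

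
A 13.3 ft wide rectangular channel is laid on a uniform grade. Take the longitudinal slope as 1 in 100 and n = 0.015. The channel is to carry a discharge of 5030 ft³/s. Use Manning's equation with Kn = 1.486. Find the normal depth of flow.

y_n = 14 ft

Manning's equation rearranged: A R^(2/3) = nQ / (1.486·√S) = 0.015 × 5030 / (1.486 × √0.01) = 507.7.
Trying y = 17.9 ft: A R^(2/3) = 682 — over.
Trying y = 14 ft: A R^(2/3) = 508.2 — ≈ 507.7.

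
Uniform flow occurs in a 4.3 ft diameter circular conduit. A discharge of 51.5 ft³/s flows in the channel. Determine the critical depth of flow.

y_c = 2.11 ft

At critical depth, Q² T / (g A³) = 1, i.e. A³/T = Q²/g = 51.5²/32.2 = 82.37.
Try y = 1.81 ft: A³/T = 46.07 — low.
Try y = 2.11 ft: A³/T = 82.86 — ≈ 82.37.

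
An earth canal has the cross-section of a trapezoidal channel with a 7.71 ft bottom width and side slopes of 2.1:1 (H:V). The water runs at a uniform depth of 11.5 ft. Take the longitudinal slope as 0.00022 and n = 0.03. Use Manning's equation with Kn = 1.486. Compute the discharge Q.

Q = 887 ft³/s

With bottom width b = 7.71 ft and side slope z = 2.1: A = (b + zy)y = (7.71 + 2.1×11.5)×11.5 = 366.4 ft²; P = b + 2y√(1+z²) = 7.71 + 2×11.5×2.326 = 61.21 ft.
Hydraulic radius R = A/P = 366.4/61.21 = 5.986 ft.
Manning's equation: Q = (1.486/n) A R^(2/3) S^(1/2) = (1.486/0.03) × 366.4 × 5.986^(2/3) × 0.00022^(1/2) = 887 ft³/s.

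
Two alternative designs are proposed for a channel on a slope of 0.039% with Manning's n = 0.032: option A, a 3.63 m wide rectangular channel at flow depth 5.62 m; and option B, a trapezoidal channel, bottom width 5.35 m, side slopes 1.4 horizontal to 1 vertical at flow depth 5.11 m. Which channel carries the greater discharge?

channel B

Channel A: Flow area A = b·y = 3.63 × 5.62 = 20.4 m². Wetted perimeter P = b + 2y = 3.63 + 2×5.62 = 14.87 m. Hydraulic radius R = A/P = 20.4/14.87 = 1.372 m. Q_A = (1/0.032)·20.4·1.372^(2/3)·√0.00039 = 15.54 m³/s.
Channel B: With bottom width b = 5.35 m and side slope z = 1.4: A = (b + zy)y = (5.35 + 1.4×5.11)×5.11 = 63.9 m²; P = b + 2y√(1+z²) = 5.35 + 2×5.11×1.72 = 22.93 m. Hydraulic radius R = A/P = 63.9/22.93 = 2.786 m. Q_B = (1/0.032)·63.9·2.786^(2/3)·√0.00039 = 78.08 m³/s.
Q_A = 15.54 m³/s vs Q_B = 78.08 m³/s, so channel B carries more.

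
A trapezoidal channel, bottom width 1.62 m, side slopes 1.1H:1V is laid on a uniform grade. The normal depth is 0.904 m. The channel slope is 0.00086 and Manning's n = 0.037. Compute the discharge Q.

With bottom width b = 1.62 m and side slope z = 1.1: A = (b + zy)y = (1.62 + 1.1×0.904)×0.904 = 2.363 m²; P = b + 2y√(1+z²) = 1.62 + 2×0.904×1.487 = 4.308 m.
Hydraulic radius R = A/P = 2.363/4.308 = 0.5486 m.
Manning's equation: Q = (1/n) A R^(2/3) S^(1/2) = (1/0.037) × 2.363 × 0.5486^(2/3) × 0.00086^(1/2) = 1.26 m³/s.

Q = 1.26 m³/s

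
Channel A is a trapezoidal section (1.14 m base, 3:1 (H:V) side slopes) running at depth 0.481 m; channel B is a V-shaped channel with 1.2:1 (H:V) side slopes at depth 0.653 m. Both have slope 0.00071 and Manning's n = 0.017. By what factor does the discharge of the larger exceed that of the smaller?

Channel A: With bottom width b = 1.14 m and side slope z = 3: A = (b + zy)y = (1.14 + 3×0.481)×0.481 = 1.242 m²; P = b + 2y√(1+z²) = 1.14 + 2×0.481×3.162 = 4.182 m. Hydraulic radius R = A/P = 1.242/4.182 = 0.2971 m. Q_A = (1/0.017)·1.242·0.2971^(2/3)·√0.00071 = 0.867 m³/s.
Channel B: For a triangular section with side slope z = 1.2: A = zy² = 1.2×0.653² = 0.5117 m²; P = 2y√(1+z²) = 2×0.653×1.562 = 2.04 m. Hydraulic radius R = A/P = 0.5117/2.04 = 0.2508 m. Q_B = (1/0.017)·0.5117·0.2508^(2/3)·√0.00071 = 0.319 m³/s.
The larger discharge is 0.867 m³/s and the smaller is 0.319 m³/s; the ratio is 2.72.

2.72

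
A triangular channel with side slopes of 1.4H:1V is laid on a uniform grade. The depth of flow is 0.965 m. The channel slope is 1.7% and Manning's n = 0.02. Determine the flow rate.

Q = 4.56 m³/s

For a triangular section with side slope z = 1.4: A = zy² = 1.4×0.965² = 1.304 m²; P = 2y√(1+z²) = 2×0.965×1.72 = 3.32 m.
Hydraulic radius R = A/P = 1.304/3.32 = 0.3926 m.
Manning's equation: Q = (1/n) A R^(2/3) S^(1/2) = (1/0.02) × 1.304 × 0.3926^(2/3) × 0.017^(1/2) = 4.56 m³/s.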